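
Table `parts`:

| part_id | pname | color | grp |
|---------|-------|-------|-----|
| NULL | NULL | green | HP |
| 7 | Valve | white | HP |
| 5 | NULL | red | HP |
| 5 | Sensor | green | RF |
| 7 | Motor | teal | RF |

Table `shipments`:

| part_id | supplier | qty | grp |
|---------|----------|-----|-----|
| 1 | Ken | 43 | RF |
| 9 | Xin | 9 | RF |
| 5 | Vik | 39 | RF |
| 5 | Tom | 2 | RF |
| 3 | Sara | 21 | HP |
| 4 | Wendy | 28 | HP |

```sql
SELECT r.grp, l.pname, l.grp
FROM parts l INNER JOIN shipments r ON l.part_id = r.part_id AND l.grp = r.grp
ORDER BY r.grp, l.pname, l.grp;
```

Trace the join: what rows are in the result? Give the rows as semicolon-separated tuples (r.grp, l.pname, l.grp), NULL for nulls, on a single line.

(RF, Sensor, RF); (RF, Sensor, RF)

INNER JOIN keeps only pairs where the ON condition holds.
Matching on l.part_id = r.part_id AND l.grp = r.grp. A NULL in a compared column never satisfies the condition.
Matched pairs: 2.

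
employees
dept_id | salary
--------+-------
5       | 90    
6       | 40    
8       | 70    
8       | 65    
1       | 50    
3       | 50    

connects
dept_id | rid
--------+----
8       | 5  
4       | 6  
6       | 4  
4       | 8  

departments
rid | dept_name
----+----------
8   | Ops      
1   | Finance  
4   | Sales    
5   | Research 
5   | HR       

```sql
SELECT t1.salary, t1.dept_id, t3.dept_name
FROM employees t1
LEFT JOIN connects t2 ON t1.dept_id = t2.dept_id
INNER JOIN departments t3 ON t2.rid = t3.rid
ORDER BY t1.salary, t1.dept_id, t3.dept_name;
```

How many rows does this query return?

Step 1 — t1 LEFT JOIN t2 on dept_id → 6 row(s).
Then INNER JOIN `departments t3` on rid: keep only rows whose t2.rid appears in t3.
Result: 5 row(s).

5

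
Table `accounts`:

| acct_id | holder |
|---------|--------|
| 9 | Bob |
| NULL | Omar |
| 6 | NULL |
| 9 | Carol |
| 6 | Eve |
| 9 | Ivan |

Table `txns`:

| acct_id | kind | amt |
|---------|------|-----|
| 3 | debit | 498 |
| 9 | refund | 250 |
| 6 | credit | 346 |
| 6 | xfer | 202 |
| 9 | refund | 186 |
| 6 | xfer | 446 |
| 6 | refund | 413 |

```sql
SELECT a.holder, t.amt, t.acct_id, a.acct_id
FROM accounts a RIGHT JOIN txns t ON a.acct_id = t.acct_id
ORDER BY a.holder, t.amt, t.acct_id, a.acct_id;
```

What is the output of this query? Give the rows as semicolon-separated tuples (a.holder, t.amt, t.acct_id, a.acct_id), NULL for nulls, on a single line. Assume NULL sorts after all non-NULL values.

(Bob, 186, 9, 9); (Bob, 250, 9, 9); (Carol, 186, 9, 9); (Carol, 250, 9, 9); (Eve, 202, 6, 6); (Eve, 346, 6, 6); (Eve, 413, 6, 6); (Eve, 446, 6, 6); (Ivan, 186, 9, 9); (Ivan, 250, 9, 9); (NULL, 202, 6, 6); (NULL, 346, 6, 6); (NULL, 413, 6, 6); (NULL, 446, 6, 6); (NULL, 498, 3, NULL)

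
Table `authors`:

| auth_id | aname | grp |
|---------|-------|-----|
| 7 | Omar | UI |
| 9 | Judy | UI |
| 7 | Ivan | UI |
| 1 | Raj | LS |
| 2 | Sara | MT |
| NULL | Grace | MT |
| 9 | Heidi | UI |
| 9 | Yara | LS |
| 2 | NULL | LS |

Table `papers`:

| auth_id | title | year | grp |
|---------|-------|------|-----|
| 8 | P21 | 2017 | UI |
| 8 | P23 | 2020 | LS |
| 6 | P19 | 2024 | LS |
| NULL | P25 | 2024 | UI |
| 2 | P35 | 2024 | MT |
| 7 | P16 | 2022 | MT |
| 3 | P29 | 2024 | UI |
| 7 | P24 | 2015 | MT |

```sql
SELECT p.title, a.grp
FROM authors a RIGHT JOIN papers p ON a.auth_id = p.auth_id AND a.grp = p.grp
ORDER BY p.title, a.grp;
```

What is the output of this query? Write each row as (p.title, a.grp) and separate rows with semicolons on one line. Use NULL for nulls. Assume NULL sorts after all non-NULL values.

RIGHT JOIN keeps every row from `papers`; unmatched rows get NULL for `authors`'s columns.
Matching on a.auth_id = p.auth_id AND a.grp = p.grp. A NULL in a compared column never satisfies the condition.
- auth_id=7, grp=UI: no matching p row.
- auth_id=9, grp=UI: no matching p row.
- auth_id=7, grp=UI: no matching p row.
- auth_id=1, grp=LS: no matching p row.
- auth_id=2, grp=MT: 1 matching p row(s), so 1 row(s) emitted.
- auth_id=NULL, grp=MT: no matching p row.
- auth_id=9, grp=UI: no matching p row.
- auth_id=9, grp=LS: no matching p row.
- auth_id=2, grp=LS: no matching p row.
- 7 p row(s) had no a match → kept, a columns NULL.
After projecting and ordering:
p.title | a.grp
P16 | NULL
P19 | NULL
P21 | NULL
P23 | NULL
P24 | NULL
P25 | NULL
P29 | NULL
P35 | MT

(P16, NULL); (P19, NULL); (P21, NULL); (P23, NULL); (P24, NULL); (P25, NULL); (P29, NULL); (P35, MT)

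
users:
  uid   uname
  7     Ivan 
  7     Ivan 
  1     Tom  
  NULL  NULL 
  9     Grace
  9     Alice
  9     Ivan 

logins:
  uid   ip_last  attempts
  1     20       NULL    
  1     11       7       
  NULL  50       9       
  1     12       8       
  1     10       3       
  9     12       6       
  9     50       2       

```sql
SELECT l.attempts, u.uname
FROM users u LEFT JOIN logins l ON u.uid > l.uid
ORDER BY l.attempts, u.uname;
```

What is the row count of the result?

22

LEFT JOIN keeps every row from `users`; unmatched rows get NULL for `logins`'s columns.
Matching on u.uid > l.uid. A NULL in a compared column never satisfies the condition.
Matched pairs: 20; unmatched u rows kept: 2.
Total: 20 matched + 2 padded = 22 rows.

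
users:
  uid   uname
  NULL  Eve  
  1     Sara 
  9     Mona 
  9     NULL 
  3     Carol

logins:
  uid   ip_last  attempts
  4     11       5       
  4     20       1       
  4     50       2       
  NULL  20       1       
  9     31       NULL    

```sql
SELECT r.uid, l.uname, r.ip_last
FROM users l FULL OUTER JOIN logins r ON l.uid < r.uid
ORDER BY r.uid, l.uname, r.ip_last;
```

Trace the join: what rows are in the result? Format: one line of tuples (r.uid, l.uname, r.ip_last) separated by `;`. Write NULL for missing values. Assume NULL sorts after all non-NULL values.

FULL OUTER JOIN keeps every row from both sides; unmatched rows get NULL for the other side's columns.
Matching on l.uid < r.uid. A NULL in a compared column never satisfies the condition.
Matched pairs: 8; unmatched l rows kept: 3; unmatched r rows kept: 1.

(4, Carol, 11); (4, Carol, 20); (4, Carol, 50); (4, Sara, 11); (4, Sara, 20); (4, Sara, 50); (9, Carol, 31); (9, Sara, 31); (NULL, Eve, NULL); (NULL, Mona, NULL); (NULL, NULL, 20); (NULL, NULL, NULL)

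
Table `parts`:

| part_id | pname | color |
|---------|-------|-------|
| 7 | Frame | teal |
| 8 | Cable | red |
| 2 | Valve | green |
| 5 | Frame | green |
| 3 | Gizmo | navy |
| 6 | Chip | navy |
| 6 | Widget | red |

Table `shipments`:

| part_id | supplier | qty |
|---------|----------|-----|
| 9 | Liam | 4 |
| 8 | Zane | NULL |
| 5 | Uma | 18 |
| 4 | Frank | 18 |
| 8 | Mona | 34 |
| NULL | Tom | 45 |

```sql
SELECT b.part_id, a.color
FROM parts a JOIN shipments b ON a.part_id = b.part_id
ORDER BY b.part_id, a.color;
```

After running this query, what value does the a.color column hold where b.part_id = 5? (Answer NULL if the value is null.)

green

INNER JOIN keeps only pairs where the ON condition holds.
Matching on a.part_id = b.part_id. A NULL in a compared column never satisfies the condition.
Matched pairs: 3.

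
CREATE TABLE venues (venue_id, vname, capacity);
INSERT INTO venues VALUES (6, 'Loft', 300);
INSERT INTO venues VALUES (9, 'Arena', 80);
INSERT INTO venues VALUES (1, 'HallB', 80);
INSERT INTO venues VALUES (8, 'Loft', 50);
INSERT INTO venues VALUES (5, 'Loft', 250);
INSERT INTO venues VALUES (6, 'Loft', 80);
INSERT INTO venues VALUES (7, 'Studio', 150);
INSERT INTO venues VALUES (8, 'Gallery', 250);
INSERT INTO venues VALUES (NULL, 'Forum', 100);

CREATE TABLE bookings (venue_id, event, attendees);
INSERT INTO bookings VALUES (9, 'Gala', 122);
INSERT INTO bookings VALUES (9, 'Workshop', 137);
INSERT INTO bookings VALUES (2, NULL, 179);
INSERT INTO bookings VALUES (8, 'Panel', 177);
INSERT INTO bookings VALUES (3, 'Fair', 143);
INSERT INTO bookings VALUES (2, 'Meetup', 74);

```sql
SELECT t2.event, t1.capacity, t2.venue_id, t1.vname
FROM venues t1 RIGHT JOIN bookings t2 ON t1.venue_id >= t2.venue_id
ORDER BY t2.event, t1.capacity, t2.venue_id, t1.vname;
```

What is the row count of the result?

26

RIGHT JOIN keeps every row from `bookings`; unmatched rows get NULL for `venues`'s columns.
Matching on t1.venue_id >= t2.venue_id. A NULL in a compared column never satisfies the condition.
- t1 (venue_id=6) pairs with 3 row(s) of t2.
- t1 (venue_id=9) pairs with 6 row(s) of t2.
- t1 (venue_id=1) has no partner in t2.
- t1 (venue_id=8) pairs with 4 row(s) of t2.
- t1 (venue_id=5) pairs with 3 row(s) of t2.
- t1 (venue_id=6) pairs with 3 row(s) of t2.
- t1 (venue_id=7) pairs with 3 row(s) of t2.
- t1 (venue_id=8) pairs with 4 row(s) of t2.
- t1 (venue_id=NULL) has no partner in t2.
- every t2 row matched at least one t1 row.
Total: 26 rows.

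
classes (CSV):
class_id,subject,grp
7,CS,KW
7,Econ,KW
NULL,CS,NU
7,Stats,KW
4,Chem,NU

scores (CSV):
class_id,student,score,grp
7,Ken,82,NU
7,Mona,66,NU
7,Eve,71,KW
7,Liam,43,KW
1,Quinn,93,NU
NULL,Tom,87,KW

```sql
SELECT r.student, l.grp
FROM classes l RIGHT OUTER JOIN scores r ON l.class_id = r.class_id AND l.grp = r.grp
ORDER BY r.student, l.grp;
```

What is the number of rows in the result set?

10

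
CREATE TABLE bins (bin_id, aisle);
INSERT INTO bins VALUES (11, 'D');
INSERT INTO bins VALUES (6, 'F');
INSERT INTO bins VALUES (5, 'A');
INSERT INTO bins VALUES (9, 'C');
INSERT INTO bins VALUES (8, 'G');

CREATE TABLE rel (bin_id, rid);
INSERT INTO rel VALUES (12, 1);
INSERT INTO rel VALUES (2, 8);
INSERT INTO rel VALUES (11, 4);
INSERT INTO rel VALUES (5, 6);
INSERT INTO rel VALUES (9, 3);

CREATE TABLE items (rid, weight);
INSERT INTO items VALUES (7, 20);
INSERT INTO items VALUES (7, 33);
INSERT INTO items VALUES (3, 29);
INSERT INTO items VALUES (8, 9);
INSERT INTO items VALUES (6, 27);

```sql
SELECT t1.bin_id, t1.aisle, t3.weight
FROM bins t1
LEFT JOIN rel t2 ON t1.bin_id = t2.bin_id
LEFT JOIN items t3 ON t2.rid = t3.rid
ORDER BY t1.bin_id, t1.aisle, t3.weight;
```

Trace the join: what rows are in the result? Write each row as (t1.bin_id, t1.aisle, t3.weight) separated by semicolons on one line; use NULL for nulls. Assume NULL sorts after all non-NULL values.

(5, A, 27); (6, F, NULL); (8, G, NULL); (9, C, 29); (11, D, NULL)

Evaluate left to right. First `bins t1 LEFT JOIN rel t2` on bin_id: 5 row(s).
Then LEFT JOIN `items t3` on rid: each of those 5 rows is kept; rows whose t2.rid has no match in t3 get NULL for t3's columns.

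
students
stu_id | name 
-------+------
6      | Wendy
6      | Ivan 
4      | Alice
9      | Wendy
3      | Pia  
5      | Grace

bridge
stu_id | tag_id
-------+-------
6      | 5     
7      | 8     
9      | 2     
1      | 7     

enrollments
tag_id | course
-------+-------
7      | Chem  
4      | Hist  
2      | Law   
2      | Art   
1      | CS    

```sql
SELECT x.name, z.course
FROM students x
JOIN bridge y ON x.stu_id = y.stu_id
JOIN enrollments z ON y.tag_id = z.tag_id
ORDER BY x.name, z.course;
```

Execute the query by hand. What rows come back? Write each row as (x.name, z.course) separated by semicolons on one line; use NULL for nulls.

(Wendy, Art); (Wendy, Law)

Step 1 — x INNER JOIN y on stu_id → 3 row(s).
Then INNER JOIN `enrollments z` on tag_id: keep only rows whose y.tag_id appears in z.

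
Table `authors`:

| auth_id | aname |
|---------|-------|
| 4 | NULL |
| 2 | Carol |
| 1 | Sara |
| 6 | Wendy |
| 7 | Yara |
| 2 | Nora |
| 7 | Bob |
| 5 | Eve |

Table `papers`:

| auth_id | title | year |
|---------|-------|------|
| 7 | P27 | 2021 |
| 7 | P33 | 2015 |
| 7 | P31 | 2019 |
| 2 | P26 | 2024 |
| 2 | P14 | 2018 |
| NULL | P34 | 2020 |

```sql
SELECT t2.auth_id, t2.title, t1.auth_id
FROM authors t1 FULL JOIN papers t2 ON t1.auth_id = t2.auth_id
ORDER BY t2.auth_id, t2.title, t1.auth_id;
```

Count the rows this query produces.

FULL OUTER JOIN keeps every row from both sides; unmatched rows get NULL for the other side's columns.
Matching on t1.auth_id = t2.auth_id. A NULL in a compared column never satisfies the condition.
- auth_id=4: no t2 row matches, row kept with t2 columns NULL.
- auth_id=2: 2 matching t2 row(s), so 2 row(s) emitted.
- auth_id=1: no t2 row matches, row kept with t2 columns NULL.
- auth_id=6: no t2 row matches, row kept with t2 columns NULL.
- auth_id=7: 3 matching t2 row(s), so 3 row(s) emitted.
- auth_id=2: 2 matching t2 row(s), so 2 row(s) emitted.
- auth_id=7: 3 matching t2 row(s), so 3 row(s) emitted.
- auth_id=5: no t2 row matches, row kept with t2 columns NULL.
- 1 t2 row(s) had no t1 match → kept, t1 columns NULL.
Total: 10 matched + 5 padded = 15 rows.

15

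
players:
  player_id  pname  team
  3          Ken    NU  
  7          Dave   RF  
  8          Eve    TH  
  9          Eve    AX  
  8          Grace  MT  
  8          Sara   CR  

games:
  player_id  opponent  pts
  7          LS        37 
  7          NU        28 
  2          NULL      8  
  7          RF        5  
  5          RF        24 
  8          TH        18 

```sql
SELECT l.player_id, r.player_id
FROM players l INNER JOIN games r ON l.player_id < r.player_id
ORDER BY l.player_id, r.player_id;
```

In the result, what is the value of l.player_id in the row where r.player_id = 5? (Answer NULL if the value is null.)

3

INNER JOIN keeps only pairs where the ON condition holds.
Matching on l.player_id < r.player_id.
Matched pairs: 6.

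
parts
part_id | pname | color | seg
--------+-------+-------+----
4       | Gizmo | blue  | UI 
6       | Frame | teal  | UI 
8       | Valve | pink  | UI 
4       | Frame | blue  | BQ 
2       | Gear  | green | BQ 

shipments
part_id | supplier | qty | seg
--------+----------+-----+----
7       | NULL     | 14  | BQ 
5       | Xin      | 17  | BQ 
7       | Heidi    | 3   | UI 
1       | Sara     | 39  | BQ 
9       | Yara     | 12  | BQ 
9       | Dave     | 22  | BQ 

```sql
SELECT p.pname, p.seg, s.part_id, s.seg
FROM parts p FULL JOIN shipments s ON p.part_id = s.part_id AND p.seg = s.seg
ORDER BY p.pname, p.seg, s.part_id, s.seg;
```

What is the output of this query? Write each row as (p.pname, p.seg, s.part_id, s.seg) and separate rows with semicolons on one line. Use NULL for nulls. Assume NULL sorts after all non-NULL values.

(Frame, BQ, NULL, NULL); (Frame, UI, NULL, NULL); (Gear, BQ, NULL, NULL); (Gizmo, UI, NULL, NULL); (Valve, UI, NULL, NULL); (NULL, NULL, 1, BQ); (NULL, NULL, 5, BQ); (NULL, NULL, 7, BQ); (NULL, NULL, 7, UI); (NULL, NULL, 9, BQ); (NULL, NULL, 9, BQ)

FULL OUTER JOIN keeps every row from both sides; unmatched rows get NULL for the other side's columns.
Matching on p.part_id = s.part_id AND p.seg = s.seg.
- p (part_id=4, seg=UI) has no partner → padded with NULL.
- p (part_id=6, seg=UI) has no partner → padded with NULL.
- p (part_id=8, seg=UI) has no partner → padded with NULL.
- p (part_id=4, seg=BQ) has no partner → padded with NULL.
- p (part_id=2, seg=BQ) has no partner → padded with NULL.
- 6 s row(s) had no p match → kept, p columns NULL.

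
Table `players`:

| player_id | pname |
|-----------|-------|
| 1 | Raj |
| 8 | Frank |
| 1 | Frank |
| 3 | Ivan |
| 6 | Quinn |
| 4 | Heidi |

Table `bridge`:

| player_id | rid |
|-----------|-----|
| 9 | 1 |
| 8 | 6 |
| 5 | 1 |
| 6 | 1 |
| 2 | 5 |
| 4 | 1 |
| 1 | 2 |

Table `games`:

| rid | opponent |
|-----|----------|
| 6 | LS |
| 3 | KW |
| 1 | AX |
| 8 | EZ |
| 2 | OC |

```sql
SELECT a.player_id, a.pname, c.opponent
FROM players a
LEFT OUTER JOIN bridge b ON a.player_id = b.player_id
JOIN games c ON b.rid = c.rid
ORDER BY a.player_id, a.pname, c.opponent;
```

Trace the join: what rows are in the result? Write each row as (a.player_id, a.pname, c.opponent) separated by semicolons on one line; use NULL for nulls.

(1, Frank, OC); (1, Raj, OC); (4, Heidi, AX); (6, Quinn, AX); (8, Frank, LS)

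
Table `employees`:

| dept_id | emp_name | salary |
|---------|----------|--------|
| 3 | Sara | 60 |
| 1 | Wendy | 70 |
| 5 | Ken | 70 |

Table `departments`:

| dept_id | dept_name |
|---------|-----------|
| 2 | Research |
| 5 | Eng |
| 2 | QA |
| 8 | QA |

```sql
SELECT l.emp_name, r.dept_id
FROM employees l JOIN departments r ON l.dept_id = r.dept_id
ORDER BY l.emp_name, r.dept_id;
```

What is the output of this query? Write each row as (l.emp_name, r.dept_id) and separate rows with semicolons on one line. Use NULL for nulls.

(Ken, 5)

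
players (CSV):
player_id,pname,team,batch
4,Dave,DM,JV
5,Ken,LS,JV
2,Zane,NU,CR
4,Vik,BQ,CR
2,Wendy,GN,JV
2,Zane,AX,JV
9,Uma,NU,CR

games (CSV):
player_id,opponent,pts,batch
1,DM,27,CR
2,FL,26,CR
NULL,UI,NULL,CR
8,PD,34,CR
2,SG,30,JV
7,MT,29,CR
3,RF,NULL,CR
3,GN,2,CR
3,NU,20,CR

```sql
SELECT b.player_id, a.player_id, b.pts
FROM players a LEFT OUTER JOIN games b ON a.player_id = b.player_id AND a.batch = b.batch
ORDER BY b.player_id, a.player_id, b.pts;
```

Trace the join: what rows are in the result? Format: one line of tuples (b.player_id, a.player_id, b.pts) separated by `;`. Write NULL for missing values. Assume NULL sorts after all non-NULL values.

(2, 2, 26); (2, 2, 30); (2, 2, 30); (NULL, 4, NULL); (NULL, 4, NULL); (NULL, 5, NULL); (NULL, 9, NULL)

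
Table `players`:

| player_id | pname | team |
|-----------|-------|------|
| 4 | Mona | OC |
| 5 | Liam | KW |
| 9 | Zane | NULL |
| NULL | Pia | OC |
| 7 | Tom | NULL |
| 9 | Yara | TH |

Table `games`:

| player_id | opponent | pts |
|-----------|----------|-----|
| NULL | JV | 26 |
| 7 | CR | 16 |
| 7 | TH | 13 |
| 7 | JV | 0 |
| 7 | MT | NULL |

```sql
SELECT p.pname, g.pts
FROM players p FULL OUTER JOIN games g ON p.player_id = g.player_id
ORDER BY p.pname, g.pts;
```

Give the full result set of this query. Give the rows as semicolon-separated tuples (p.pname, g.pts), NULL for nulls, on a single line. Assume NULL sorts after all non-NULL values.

FULL OUTER JOIN keeps every row from both sides; unmatched rows get NULL for the other side's columns.
Matching on p.player_id = g.player_id. A NULL in a compared column never satisfies the condition.
Matched pairs: 4; unmatched p rows kept: 5; unmatched g rows kept: 1.

(Liam, NULL); (Mona, NULL); (Pia, NULL); (Tom, 0); (Tom, 13); (Tom, 16); (Tom, NULL); (Yara, NULL); (Zane, NULL); (NULL, 26)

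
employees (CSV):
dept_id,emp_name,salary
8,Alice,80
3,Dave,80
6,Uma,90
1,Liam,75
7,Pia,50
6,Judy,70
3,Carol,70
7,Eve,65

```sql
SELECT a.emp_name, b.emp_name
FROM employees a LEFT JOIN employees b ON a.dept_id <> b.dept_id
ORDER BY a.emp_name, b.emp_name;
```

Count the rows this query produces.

50

LEFT JOIN keeps every row from `employees a`; unmatched rows get NULL for `employees b`'s columns.
Matching on a.dept_id <> b.dept_id.
- a row (dept_id=8): matches 7 b row(s) → 7 output row(s).
- a row (dept_id=3): matches 6 b row(s) → 6 output row(s).
- a row (dept_id=6): matches 6 b row(s) → 6 output row(s).
- a row (dept_id=1): matches 7 b row(s) → 7 output row(s).
- a row (dept_id=7): matches 6 b row(s) → 6 output row(s).
- a row (dept_id=6): matches 6 b row(s) → 6 output row(s).
- a row (dept_id=3): matches 6 b row(s) → 6 output row(s).
- a row (dept_id=7): matches 6 b row(s) → 6 output row(s).
Total: 50 rows.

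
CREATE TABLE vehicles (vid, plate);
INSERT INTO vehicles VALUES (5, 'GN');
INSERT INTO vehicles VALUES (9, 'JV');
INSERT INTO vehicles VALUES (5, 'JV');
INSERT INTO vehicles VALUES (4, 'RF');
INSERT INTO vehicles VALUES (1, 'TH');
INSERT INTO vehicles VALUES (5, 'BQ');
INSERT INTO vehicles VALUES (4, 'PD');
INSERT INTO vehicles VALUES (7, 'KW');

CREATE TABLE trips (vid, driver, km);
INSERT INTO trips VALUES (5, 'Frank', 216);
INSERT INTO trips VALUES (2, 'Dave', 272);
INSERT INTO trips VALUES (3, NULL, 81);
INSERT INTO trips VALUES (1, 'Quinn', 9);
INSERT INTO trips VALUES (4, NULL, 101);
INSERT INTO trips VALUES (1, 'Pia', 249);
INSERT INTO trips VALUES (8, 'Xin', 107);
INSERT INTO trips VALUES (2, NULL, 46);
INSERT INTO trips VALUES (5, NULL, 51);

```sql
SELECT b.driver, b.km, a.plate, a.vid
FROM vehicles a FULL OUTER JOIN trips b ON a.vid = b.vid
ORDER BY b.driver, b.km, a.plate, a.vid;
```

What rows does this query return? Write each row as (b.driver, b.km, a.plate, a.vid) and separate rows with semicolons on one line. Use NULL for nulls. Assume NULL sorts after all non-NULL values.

(Dave, 272, NULL, NULL); (Frank, 216, BQ, 5); (Frank, 216, GN, 5); (Frank, 216, JV, 5); (Pia, 249, TH, 1); (Quinn, 9, TH, 1); (Xin, 107, NULL, NULL); (NULL, 46, NULL, NULL); (NULL, 51, BQ, 5); (NULL, 51, GN, 5); (NULL, 51, JV, 5); (NULL, 81, NULL, NULL); (NULL, 101, PD, 4); (NULL, 101, RF, 4); (NULL, NULL, JV, 9); (NULL, NULL, KW, 7)

FULL OUTER JOIN keeps every row from both sides; unmatched rows get NULL for the other side's columns.
Matching on a.vid = b.vid.
- vid=5: 2 matching b row(s), so 2 row(s) emitted.
- vid=9: no b row matches, row kept with b columns NULL.
- vid=5: 2 matching b row(s), so 2 row(s) emitted.
- vid=4: 1 matching b row(s), so 1 row(s) emitted.
- vid=1: 2 matching b row(s), so 2 row(s) emitted.
- vid=5: 2 matching b row(s), so 2 row(s) emitted.
- vid=4: 1 matching b row(s), so 1 row(s) emitted.
- vid=7: no b row matches, row kept with b columns NULL.
- plus 4 unmatched b row(s), each kept with NULL a columns.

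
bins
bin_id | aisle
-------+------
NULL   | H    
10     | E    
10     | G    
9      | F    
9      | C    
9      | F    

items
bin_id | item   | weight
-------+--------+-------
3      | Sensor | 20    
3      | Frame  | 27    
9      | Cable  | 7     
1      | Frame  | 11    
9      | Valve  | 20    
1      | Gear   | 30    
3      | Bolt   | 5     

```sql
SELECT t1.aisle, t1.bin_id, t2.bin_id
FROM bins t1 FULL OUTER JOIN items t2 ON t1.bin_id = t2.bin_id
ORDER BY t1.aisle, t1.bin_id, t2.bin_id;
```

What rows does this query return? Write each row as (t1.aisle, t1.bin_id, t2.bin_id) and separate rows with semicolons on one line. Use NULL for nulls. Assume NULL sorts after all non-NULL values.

FULL OUTER JOIN keeps every row from both sides; unmatched rows get NULL for the other side's columns.
Matching on t1.bin_id = t2.bin_id. A NULL in a compared column never satisfies the condition.
- t1 (bin_id=NULL) has no partner → padded with NULL.
- t1 (bin_id=10) has no partner → padded with NULL.
- t1 (bin_id=10) has no partner → padded with NULL.
- t1 (bin_id=9) pairs with 2 row(s) of t2.
- t1 (bin_id=9) pairs with 2 row(s) of t2.
- t1 (bin_id=9) pairs with 2 row(s) of t2.
- 5 row(s) from t2 found no t1 partner → padded with NULL.

(C, 9, 9); (C, 9, 9); (E, 10, NULL); (F, 9, 9); (F, 9, 9); (F, 9, 9); (F, 9, 9); (G, 10, NULL); (H, NULL, NULL); (NULL, NULL, 1); (NULL, NULL, 1); (NULL, NULL, 3); (NULL, NULL, 3); (NULL, NULL, 3)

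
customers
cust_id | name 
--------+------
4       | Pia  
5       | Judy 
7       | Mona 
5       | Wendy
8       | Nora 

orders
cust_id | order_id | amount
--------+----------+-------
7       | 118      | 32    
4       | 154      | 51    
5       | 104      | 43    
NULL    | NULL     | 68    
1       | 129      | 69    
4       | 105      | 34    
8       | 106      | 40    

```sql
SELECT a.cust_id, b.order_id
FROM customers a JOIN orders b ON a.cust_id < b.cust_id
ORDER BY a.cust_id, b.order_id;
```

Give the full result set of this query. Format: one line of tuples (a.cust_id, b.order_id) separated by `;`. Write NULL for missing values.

(4, 104); (4, 106); (4, 118); (5, 106); (5, 106); (5, 118); (5, 118); (7, 106)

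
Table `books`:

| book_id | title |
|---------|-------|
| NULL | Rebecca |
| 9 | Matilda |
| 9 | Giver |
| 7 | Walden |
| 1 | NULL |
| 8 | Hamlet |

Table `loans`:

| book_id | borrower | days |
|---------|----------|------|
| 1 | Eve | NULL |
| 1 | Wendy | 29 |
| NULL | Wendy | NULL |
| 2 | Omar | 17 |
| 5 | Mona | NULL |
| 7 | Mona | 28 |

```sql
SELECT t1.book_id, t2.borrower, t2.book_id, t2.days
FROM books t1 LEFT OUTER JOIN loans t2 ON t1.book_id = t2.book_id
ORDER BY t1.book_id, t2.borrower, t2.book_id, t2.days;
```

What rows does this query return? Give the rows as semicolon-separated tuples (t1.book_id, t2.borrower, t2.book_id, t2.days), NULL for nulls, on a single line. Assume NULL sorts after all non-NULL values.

(1, Eve, 1, NULL); (1, Wendy, 1, 29); (7, Mona, 7, 28); (8, NULL, NULL, NULL); (9, NULL, NULL, NULL); (9, NULL, NULL, NULL); (NULL, NULL, NULL, NULL)

LEFT JOIN keeps every row from `books`; unmatched rows get NULL for `loans`'s columns.
Matching on t1.book_id = t2.book_id. A NULL in a compared column never satisfies the condition.
- t1 row (book_id=NULL): no match → kept, t2 columns NULL.
- t1 row (book_id=9): no match → kept, t2 columns NULL.
- t1 row (book_id=9): no match → kept, t2 columns NULL.
- t1 row (book_id=7): matches 1 t2 row(s) → 1 output row(s).
- t1 row (book_id=1): matches 2 t2 row(s) → 2 output row(s).
- t1 row (book_id=8): no match → kept, t2 columns NULL.
After projecting and ordering:
t1.book_id | t2.borrower | t2.book_id | t2.days
1 | Eve | 1 | NULL
1 | Wendy | 1 | 29
7 | Mona | 7 | 28
8 | NULL | NULL | NULL
9 | NULL | NULL | NULL
9 | NULL | NULL | NULL
NULL | NULL | NULL | NULL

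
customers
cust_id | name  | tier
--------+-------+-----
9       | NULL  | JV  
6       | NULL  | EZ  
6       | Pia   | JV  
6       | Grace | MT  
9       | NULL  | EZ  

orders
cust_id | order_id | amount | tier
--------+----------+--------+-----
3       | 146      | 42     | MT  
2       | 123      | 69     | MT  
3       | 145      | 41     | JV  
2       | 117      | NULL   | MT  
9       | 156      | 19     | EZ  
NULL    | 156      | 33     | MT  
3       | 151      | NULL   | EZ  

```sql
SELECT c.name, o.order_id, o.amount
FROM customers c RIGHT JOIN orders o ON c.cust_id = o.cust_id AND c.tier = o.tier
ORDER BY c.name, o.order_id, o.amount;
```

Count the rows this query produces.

RIGHT JOIN keeps every row from `orders`; unmatched rows get NULL for `customers`'s columns.
Matching on c.cust_id = o.cust_id AND c.tier = o.tier. A NULL in a compared column never satisfies the condition.
Matched pairs: 1; unmatched o rows kept: 6.
Total: 1 matched + 6 padded = 7 rows.

7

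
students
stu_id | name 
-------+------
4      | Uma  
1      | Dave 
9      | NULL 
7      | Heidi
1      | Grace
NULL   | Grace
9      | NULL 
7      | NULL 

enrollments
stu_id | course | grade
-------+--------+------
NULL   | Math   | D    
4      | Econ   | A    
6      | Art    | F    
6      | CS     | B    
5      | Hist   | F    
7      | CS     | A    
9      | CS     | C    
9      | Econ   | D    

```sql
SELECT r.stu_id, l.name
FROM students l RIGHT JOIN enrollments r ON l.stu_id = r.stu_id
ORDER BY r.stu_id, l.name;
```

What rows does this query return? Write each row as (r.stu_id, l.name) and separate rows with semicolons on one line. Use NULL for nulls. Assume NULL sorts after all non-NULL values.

(4, Uma); (5, NULL); (6, NULL); (6, NULL); (7, Heidi); (7, NULL); (9, NULL); (9, NULL); (9, NULL); (9, NULL); (NULL, NULL)

RIGHT JOIN keeps every row from `enrollments`; unmatched rows get NULL for `students`'s columns.
Matching on l.stu_id = r.stu_id. A NULL in a compared column never satisfies the condition.
- l (stu_id=4) pairs with 1 row(s) of r.
- l (stu_id=1) has no partner in r.
- l (stu_id=9) pairs with 2 row(s) of r.
- l (stu_id=7) pairs with 1 row(s) of r.
- l (stu_id=1) has no partner in r.
- l (stu_id=NULL) has no partner in r.
- l (stu_id=9) pairs with 2 row(s) of r.
- l (stu_id=7) pairs with 1 row(s) of r.
- 4 row(s) from r found no l partner → padded with NULL.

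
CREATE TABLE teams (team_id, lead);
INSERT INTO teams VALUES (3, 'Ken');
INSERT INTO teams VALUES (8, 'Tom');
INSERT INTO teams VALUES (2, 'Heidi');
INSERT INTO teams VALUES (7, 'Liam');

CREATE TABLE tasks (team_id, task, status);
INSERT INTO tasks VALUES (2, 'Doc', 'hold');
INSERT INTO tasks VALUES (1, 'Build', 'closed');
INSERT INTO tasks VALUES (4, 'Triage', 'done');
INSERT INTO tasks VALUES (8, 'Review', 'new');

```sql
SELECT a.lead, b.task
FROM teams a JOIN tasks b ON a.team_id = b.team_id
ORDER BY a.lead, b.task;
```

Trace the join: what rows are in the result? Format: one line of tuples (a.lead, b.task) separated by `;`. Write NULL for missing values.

(Heidi, Doc); (Tom, Review)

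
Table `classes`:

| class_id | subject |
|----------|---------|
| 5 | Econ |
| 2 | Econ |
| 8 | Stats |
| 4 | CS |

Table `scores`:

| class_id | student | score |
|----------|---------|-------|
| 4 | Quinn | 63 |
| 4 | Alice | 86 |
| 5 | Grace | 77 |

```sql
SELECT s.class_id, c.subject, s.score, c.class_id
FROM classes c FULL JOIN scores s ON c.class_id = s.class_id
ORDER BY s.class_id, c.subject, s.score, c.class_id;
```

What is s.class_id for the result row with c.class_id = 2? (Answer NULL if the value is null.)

NULL

FULL OUTER JOIN keeps every row from both sides; unmatched rows get NULL for the other side's columns.
Matching on c.class_id = s.class_id.
- class_id=5: 1 matching s row(s), so 1 row(s) emitted.
- class_id=2: no s row matches, row kept with s columns NULL.
- class_id=8: no s row matches, row kept with s columns NULL.
- class_id=4: 2 matching s row(s), so 2 row(s) emitted.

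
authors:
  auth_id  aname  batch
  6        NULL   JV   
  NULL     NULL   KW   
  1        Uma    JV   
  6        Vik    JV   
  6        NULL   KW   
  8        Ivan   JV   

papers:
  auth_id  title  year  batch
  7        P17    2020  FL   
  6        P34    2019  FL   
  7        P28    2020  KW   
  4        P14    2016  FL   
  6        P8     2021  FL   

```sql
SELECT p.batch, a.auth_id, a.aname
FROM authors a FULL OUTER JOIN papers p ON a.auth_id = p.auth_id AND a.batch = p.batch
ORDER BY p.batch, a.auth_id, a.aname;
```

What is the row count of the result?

11

FULL OUTER JOIN keeps every row from both sides; unmatched rows get NULL for the other side's columns.
Matching on a.auth_id = p.auth_id AND a.batch = p.batch. A NULL in a compared column never satisfies the condition.
- a (auth_id=6, batch=JV) has no partner → padded with NULL.
- a (auth_id=NULL, batch=KW) has no partner → padded with NULL.
- a (auth_id=1, batch=JV) has no partner → padded with NULL.
- a (auth_id=6, batch=JV) has no partner → padded with NULL.
- a (auth_id=6, batch=KW) has no partner → padded with NULL.
- a (auth_id=8, batch=JV) has no partner → padded with NULL.
- plus 5 unmatched p row(s), each kept with NULL a columns.
Total: 0 matched + 11 padded = 11 rows.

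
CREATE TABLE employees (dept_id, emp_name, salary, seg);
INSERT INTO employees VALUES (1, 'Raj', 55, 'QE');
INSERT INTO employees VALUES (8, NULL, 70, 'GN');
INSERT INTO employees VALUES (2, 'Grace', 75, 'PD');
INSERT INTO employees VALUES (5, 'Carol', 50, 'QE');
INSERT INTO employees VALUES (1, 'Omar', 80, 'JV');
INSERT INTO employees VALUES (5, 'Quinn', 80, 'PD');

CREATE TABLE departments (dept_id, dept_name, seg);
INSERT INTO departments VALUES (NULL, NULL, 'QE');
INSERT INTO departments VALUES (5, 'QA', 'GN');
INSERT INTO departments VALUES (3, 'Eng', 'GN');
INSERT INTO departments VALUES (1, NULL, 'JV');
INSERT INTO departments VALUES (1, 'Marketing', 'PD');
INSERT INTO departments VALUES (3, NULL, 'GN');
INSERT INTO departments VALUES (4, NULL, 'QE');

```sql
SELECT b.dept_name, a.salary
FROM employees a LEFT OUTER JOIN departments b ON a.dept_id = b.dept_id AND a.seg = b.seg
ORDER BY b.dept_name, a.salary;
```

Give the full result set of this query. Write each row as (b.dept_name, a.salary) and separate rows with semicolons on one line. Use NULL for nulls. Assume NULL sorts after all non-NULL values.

LEFT JOIN keeps every row from `employees`; unmatched rows get NULL for `departments`'s columns.
Matching on a.dept_id = b.dept_id AND a.seg = b.seg. A NULL in a compared column never satisfies the condition.
- a[0] dept_id=1, seg=QE → no match; kept with NULLs on the b side.
- a[1] dept_id=8, seg=GN → no match; kept with NULLs on the b side.
- a[2] dept_id=2, seg=PD → no match; kept with NULLs on the b side.
- a[3] dept_id=5, seg=QE → no match; kept with NULLs on the b side.
- a[4] dept_id=1, seg=JV → 1 match(es) in b → 1 row(s).
- a[5] dept_id=5, seg=PD → no match; kept with NULLs on the b side.
After projecting and ordering:
b.dept_name | a.salary
NULL | 50
NULL | 55
NULL | 70
NULL | 75
NULL | 80
NULL | 80

(NULL, 50); (NULL, 55); (NULL, 70); (NULL, 75); (NULL, 80); (NULL, 80)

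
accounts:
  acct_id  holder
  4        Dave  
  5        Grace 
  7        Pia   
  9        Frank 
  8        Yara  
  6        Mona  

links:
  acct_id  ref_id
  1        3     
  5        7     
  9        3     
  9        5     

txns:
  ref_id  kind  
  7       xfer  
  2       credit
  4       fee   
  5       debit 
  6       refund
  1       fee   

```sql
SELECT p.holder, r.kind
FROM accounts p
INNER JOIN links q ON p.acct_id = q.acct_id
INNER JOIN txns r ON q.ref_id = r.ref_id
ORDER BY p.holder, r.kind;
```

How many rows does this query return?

2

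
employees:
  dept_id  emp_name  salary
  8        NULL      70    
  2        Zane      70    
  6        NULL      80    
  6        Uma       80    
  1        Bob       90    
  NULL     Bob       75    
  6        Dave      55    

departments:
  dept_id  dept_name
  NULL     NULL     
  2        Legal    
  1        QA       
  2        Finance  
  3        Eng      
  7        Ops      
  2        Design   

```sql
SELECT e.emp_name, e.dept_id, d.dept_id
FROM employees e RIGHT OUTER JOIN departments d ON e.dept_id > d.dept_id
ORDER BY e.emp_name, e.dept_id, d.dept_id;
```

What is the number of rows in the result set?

23

RIGHT JOIN keeps every row from `departments`; unmatched rows get NULL for `employees`'s columns.
Matching on e.dept_id > d.dept_id. A NULL in a compared column never satisfies the condition.
- e row (dept_id=8): matches 6 d row(s) → 6 output row(s).
- e row (dept_id=2): matches 1 d row(s) → 1 output row(s).
- e row (dept_id=6): matches 5 d row(s) → 5 output row(s).
- e row (dept_id=6): matches 5 d row(s) → 5 output row(s).
- e row (dept_id=1): no match.
- e row (dept_id=NULL): no match.
- e row (dept_id=6): matches 5 d row(s) → 5 output row(s).
- 1 d row(s) had no e match → kept, e columns NULL.
Total: 22 matched + 1 padded = 23 rows.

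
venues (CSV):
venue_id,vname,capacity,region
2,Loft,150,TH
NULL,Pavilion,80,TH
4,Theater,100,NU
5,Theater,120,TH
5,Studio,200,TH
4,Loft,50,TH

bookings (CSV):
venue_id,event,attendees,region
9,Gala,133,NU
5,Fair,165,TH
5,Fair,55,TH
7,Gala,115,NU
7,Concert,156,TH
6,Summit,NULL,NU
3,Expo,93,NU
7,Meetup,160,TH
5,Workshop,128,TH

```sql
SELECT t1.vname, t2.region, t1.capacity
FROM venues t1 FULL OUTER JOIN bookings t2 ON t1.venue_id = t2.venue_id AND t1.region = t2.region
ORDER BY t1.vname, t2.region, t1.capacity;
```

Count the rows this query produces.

16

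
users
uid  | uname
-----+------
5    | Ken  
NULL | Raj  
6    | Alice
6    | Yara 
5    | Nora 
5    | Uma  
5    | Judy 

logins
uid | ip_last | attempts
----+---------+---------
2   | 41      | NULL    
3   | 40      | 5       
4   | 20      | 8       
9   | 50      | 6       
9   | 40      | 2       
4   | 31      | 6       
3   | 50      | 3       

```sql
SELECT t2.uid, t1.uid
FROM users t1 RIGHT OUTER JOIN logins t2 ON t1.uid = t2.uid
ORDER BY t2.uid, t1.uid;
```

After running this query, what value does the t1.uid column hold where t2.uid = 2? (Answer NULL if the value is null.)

NULL

RIGHT JOIN keeps every row from `logins`; unmatched rows get NULL for `users`'s columns.
Matching on t1.uid = t2.uid. A NULL in a compared column never satisfies the condition.
- t1[0] uid=5 → no match.
- t1[1] uid=NULL → no match.
- t1[2] uid=6 → no match.
- t1[3] uid=6 → no match.
- t1[4] uid=5 → no match.
- t1[5] uid=5 → no match.
- t1[6] uid=5 → no match.
- plus 7 unmatched t2 row(s), each kept with NULL t1 columns.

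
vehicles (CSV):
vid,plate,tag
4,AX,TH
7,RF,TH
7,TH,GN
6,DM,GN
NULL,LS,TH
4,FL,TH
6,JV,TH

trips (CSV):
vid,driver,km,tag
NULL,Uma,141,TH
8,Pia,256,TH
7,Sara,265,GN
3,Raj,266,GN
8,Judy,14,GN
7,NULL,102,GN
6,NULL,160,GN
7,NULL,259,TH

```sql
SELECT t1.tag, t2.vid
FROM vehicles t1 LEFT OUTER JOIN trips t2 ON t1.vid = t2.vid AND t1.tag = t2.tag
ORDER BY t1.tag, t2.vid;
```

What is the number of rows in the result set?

LEFT JOIN keeps every row from `vehicles`; unmatched rows get NULL for `trips`'s columns.
Matching on t1.vid = t2.vid AND t1.tag = t2.tag. A NULL in a compared column never satisfies the condition.
- t1 (vid=4, tag=TH) has no partner → padded with NULL.
- t1 (vid=7, tag=TH) pairs with 1 row(s) of t2.
- t1 (vid=7, tag=GN) pairs with 2 row(s) of t2.
- t1 (vid=6, tag=GN) pairs with 1 row(s) of t2.
- t1 (vid=NULL, tag=TH) has no partner → padded with NULL.
- t1 (vid=4, tag=TH) has no partner → padded with NULL.
- t1 (vid=6, tag=TH) has no partner → padded with NULL.
Total: 4 matched + 4 padded = 8 rows.

8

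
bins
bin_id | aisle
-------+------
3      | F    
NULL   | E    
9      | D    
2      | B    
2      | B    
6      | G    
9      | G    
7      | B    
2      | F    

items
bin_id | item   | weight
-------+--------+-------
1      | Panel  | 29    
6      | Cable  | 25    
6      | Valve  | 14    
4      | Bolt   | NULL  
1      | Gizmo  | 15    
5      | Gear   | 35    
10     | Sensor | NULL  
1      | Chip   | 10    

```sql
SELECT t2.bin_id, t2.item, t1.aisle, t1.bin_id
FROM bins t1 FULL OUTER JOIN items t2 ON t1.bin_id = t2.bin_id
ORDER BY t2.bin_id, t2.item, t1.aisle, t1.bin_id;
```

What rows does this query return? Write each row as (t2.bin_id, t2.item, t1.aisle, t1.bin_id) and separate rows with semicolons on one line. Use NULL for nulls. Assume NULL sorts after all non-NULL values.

FULL OUTER JOIN keeps every row from both sides; unmatched rows get NULL for the other side's columns.
Matching on t1.bin_id = t2.bin_id. A NULL in a compared column never satisfies the condition.
- t1 row (bin_id=3): no match → kept, t2 columns NULL.
- t1 row (bin_id=NULL): no match → kept, t2 columns NULL.
- t1 row (bin_id=9): no match → kept, t2 columns NULL.
- t1 row (bin_id=2): no match → kept, t2 columns NULL.
- t1 row (bin_id=2): no match → kept, t2 columns NULL.
- t1 row (bin_id=6): matches 2 t2 row(s) → 2 output row(s).
- t1 row (bin_id=9): no match → kept, t2 columns NULL.
- t1 row (bin_id=7): no match → kept, t2 columns NULL.
- t1 row (bin_id=2): no match → kept, t2 columns NULL.
- 6 t2 row(s) had no t1 match → kept, t1 columns NULL.

(1, Chip, NULL, NULL); (1, Gizmo, NULL, NULL); (1, Panel, NULL, NULL); (4, Bolt, NULL, NULL); (5, Gear, NULL, NULL); (6, Cable, G, 6); (6, Valve, G, 6); (10, Sensor, NULL, NULL); (NULL, NULL, B, 2); (NULL, NULL, B, 2); (NULL, NULL, B, 7); (NULL, NULL, D, 9); (NULL, NULL, E, NULL); (NULL, NULL, F, 2); (NULL, NULL, F, 3); (NULL, NULL, G, 9)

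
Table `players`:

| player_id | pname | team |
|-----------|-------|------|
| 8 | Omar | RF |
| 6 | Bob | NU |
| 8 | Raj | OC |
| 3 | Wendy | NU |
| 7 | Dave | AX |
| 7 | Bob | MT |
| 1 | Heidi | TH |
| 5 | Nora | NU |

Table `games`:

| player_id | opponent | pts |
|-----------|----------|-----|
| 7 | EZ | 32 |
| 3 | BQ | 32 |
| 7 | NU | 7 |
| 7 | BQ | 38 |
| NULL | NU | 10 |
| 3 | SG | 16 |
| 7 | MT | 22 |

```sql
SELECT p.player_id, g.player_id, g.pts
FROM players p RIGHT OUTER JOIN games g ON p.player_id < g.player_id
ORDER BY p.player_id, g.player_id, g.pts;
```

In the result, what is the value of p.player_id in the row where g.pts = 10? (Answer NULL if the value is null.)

NULL

RIGHT JOIN keeps every row from `games`; unmatched rows get NULL for `players`'s columns.
Matching on p.player_id < g.player_id. A NULL in a compared column never satisfies the condition.
- p (player_id=8) has no partner in g.
- p (player_id=6) pairs with 4 row(s) of g.
- p (player_id=8) has no partner in g.
- p (player_id=3) pairs with 4 row(s) of g.
- p (player_id=7) has no partner in g.
- p (player_id=7) has no partner in g.
- p (player_id=1) pairs with 6 row(s) of g.
- p (player_id=5) pairs with 4 row(s) of g.
- plus 1 unmatched g row(s), each kept with NULL p columns.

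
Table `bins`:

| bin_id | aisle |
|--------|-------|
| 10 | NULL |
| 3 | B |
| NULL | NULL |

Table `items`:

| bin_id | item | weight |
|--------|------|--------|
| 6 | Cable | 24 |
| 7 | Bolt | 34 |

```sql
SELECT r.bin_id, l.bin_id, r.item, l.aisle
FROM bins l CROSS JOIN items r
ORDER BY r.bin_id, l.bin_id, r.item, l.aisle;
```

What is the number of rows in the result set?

CROSS JOIN pairs every row of `bins` with every row of `items`: 3 × 2 = 6 rows.

6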